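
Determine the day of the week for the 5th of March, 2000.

Doomsday rule: the anchor day for the 2000s is Tuesday. For year 00: 0÷12 = 0 r 0, and 0÷4 = 0, so 0+0+0 = 0.
Tuesday + 0 ≡ Tuesday — that's 2000's doomsday.
In March the doomsday date is Mar 14.
Mar 5 is 9 days before Mar 14; 9 mod 7 = 2, so Tuesday − 2 = Sunday.

Sunday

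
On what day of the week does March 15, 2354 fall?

Monday

Doomsday rule: the anchor day for the 2300s is Wednesday. For year 54: 54÷12 = 4 r 6, and 6÷4 = 1, so 4+6+1 = 11.
Wednesday + 11 ≡ Sunday — that's 2354's doomsday.
In March the doomsday date is Mar 14.
Mar 15 is 1 day after Mar 14; 1 mod 7 = 1, so Sunday + 1 = Monday.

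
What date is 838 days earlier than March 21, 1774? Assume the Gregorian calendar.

December 4, 1771

−365 (one year) → Mar 21, 1773 (473 left).
−365 (one year) → Mar 21, 1772 (108 left).
−21 → Feb 29, 1772 (end of Feb, 29 days; 87 left).
−29 → Jan 31, 1772 (end of Jan, 31 days; 58 left).
−31 → Dec 31, 1771 (end of Dec, 31 days; 27 left).
−27 → Dec 4, 1771.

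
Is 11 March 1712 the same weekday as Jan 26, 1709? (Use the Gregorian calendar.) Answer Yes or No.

No

From Jan 26, 1709 to Mar 11, 1712 is 1140 days.
1140 mod 7 = 6, so they are different weekdays.
(Jan 26, 1709 is a Saturday; Mar 11, 1712 is a Friday.)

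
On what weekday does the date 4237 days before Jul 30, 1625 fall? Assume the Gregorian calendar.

Monday

First find the weekday of Jul 30, 1625. Doomsday rule: the anchor day for the 1600s is Tuesday. For year 25: 25÷12 = 2 r 1, and 1÷4 = 0, so 2+1+0 = 3.
Tuesday + 3 ≡ Friday — that's 1625's doomsday.
In July the doomsday date is Jul 11.
Jul 30 is 19 days after Jul 11; 19 mod 7 = 5, so Friday + 5 = Wednesday.
4237 mod 7 = 2, so 4237 days before a Wednesday is Wednesday − 2 = Monday.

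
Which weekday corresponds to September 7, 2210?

Friday

Doomsday rule: the anchor day for the 2200s is Friday. For year 10: 10÷12 = 0 r 10, and 10÷4 = 2, so 0+10+2 = 12.
Friday + 12 ≡ Wednesday — that's 2210's doomsday.
In September the doomsday date is Sep 5.
Sep 7 is 2 days after Sep 5; 2 mod 7 = 2, so Wednesday + 2 = Friday.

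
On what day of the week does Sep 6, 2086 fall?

Friday

Doomsday rule: the anchor day for the 2000s is Tuesday. For year 86: 86÷12 = 7 r 2, and 2÷4 = 0, so 7+2+0 = 9.
Tuesday + 9 ≡ Thursday — that's 2086's doomsday.
In September the doomsday date is Sep 5.
Sep 6 is 1 day after Sep 5; 1 mod 7 = 1, so Thursday + 1 = Friday.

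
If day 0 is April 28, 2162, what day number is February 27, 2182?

7245

Apr 28, 2162 → Apr 28, 2163: 365 days.
Apr 28, 2163 → Apr 28, 2164: 366 days (Feb 29, 2164 is in that span).
Apr 28, 2164 → Apr 28, 2165: 365 days.
Apr 28, 2165 → Apr 28, 2166: 365 days.
Apr 28, 2166 → Apr 28, 2167: 365 days.
Apr 28, 2167 → Apr 28, 2168: 366 days (Feb 29, 2168 is in that span).
Apr 28, 2168 → Apr 28, 2169: 365 days.
Apr 28, 2169 → Apr 28, 2170: 365 days.
Apr 28, 2170 → Apr 28, 2171: 365 days.
Apr 28, 2171 → Apr 28, 2172: 366 days (Feb 29, 2172 is in that span).
Apr 28, 2172 → Apr 28, 2173: 365 days.
Apr 28, 2173 → Apr 28, 2174: 365 days.
Apr 28, 2174 → Apr 28, 2175: 365 days.
Apr 28, 2175 → Apr 28, 2176: 366 days (Feb 29, 2176 is in that span).
Apr 28, 2176 → Apr 28, 2177: 365 days.
Apr 28, 2177 → Apr 28, 2178: 365 days.
Apr 28, 2178 → Apr 28, 2179: 365 days.
Apr 28, 2179 → Apr 28, 2180: 366 days (Feb 29, 2180 is in that span).
Apr 28, 2180 → Apr 28, 2181: 365 days.
Apr 28, 2181 → May 28, 2181: 30 days (April has 30).
May 28, 2181 → Jun 28, 2181: 31 days (May has 31).
Jun 28, 2181 → Jul 28, 2181: 30 days (June has 30).
Jul 28, 2181 → Aug 28, 2181: 31 days (July has 31).
Aug 28, 2181 → Sep 28, 2181: 31 days (August has 31).
Sep 28, 2181 → Oct 28, 2181: 30 days (September has 30).
Oct 28, 2181 → Nov 28, 2181: 31 days (October has 31).
Nov 28, 2181 → Dec 28, 2181: 30 days (November has 30).
Dec 28, 2181 → Jan 28, 2182: 31 days (December has 31).
Jan 28, 2182 → Feb 27, 2182: 30 days.
Total: 7245 days.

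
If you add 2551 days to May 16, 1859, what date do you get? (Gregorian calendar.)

May 10, 1866

+366 (one year; includes Feb 29, 1860) → May 16, 1860 (2185 left).
+365 (one year) → May 16, 1861 (1820 left).
+365 (one year) → May 16, 1862 (1455 left).
+365 (one year) → May 16, 1863 (1090 left).
+366 (one year; includes Feb 29, 1864) → May 16, 1864 (724 left).
+365 (one year) → May 16, 1865 (359 left).
May has 31 days: +16 → Jun 1, 1865 (343 left).
Jun has 30 days: +30 → Jul 1, 1865 (313 left).
Jul has 31 days: +31 → Aug 1, 1865 (282 left).
Aug has 31 days: +31 → Sep 1, 1865 (251 left).
Sep has 30 days: +30 → Oct 1, 1865 (221 left).
Oct has 31 days: +31 → Nov 1, 1865 (190 left).
Nov has 30 days: +30 → Dec 1, 1865 (160 left).
Dec has 31 days: +31 → Jan 1, 1866 (129 left).
Jan has 31 days: +31 → Feb 1, 1866 (98 left).
Feb has 28 days: +28 → Mar 1, 1866 (70 left).
Mar has 31 days: +31 → Apr 1, 1866 (39 left).
Apr has 30 days: +30 → May 1, 1866 (9 left).
+9 → May 10, 1866.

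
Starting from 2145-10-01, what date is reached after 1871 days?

November 15, 2150

+365 (one year) → Oct 1, 2146 (1506 left).
+365 (one year) → Oct 1, 2147 (1141 left).
+366 (one year; includes Feb 29, 2148) → Oct 1, 2148 (775 left).
+365 (one year) → Oct 1, 2149 (410 left).
+365 (one year) → Oct 1, 2150 (45 left).
Oct has 31 days: +31 → Nov 1, 2150 (14 left).
+14 → Nov 15, 2150.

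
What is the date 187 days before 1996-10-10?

April 6, 1996

−10 → Sep 30, 1996 (end of Sep, 30 days; 177 left).
−30 → Aug 31, 1996 (end of Aug, 31 days; 147 left).
−31 → Jul 31, 1996 (end of Jul, 31 days; 116 left).
−31 → Jun 30, 1996 (end of Jun, 30 days; 85 left).
−30 → May 31, 1996 (end of May, 31 days; 55 left).
−31 → Apr 30, 1996 (end of Apr, 30 days; 24 left).
−24 → Apr 6, 1996.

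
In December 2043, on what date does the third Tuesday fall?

December 15, 2043

December 1, 2043 is a Tuesday.
The first Tuesday is therefore December 1 (same day).
The third Tuesday is 1 + 2×7 = December 15.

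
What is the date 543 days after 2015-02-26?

August 22, 2016

+365 (one year) → Feb 26, 2016 (178 left).
Feb has 29 days: +4 → Mar 1, 2016 (174 left).
Mar has 31 days: +31 → Apr 1, 2016 (143 left).
Apr has 30 days: +30 → May 1, 2016 (113 left).
May has 31 days: +31 → Jun 1, 2016 (82 left).
Jun has 30 days: +30 → Jul 1, 2016 (52 left).
Jul has 31 days: +31 → Aug 1, 2016 (21 left).
+21 → Aug 22, 2016.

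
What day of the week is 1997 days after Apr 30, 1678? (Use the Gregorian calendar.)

First find the weekday of Apr 30, 1678. Doomsday rule: the anchor day for the 1600s is Tuesday. For year 78: 78÷12 = 6 r 6, and 6÷4 = 1, so 6+6+1 = 13.
Tuesday + 13 ≡ Monday — that's 1678's doomsday.
In April the doomsday date is Apr 4.
Apr 30 is 26 days after Apr 4; 26 mod 7 = 5, so Monday + 5 = Saturday.
1997 mod 7 = 2, so 1997 days after a Saturday is Saturday + 2 = Monday.

Monday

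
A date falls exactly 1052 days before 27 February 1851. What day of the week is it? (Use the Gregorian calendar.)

Feb 27, 1851 is a Thursday.
1052 mod 7 = 2, so 1052 days before a Thursday is Thursday − 2 = Tuesday.

Tuesday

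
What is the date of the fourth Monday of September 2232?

September 24, 2232

September 1, 2232 is a Saturday.
The first Monday is therefore September 3 (2 days later).
The fourth Monday is 3 + 3×7 = September 24.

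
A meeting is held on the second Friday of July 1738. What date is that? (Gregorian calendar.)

July 1, 1738 is a Tuesday.
The first Friday is therefore July 4 (3 days later).
The second Friday is 4 + 1×7 = July 11.

July 11, 1738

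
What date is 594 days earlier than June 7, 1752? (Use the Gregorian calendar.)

October 22, 1750

−366 (one year; includes Feb 29, 1752) → Jun 7, 1751 (228 left).
−7 → May 31, 1751 (end of May, 31 days; 221 left).
−31 → Apr 30, 1751 (end of Apr, 30 days; 190 left).
−30 → Mar 31, 1751 (end of Mar, 31 days; 160 left).
−31 → Feb 28, 1751 (end of Feb, 28 days; 129 left).
−28 → Jan 31, 1751 (end of Jan, 31 days; 101 left).
−31 → Dec 31, 1750 (end of Dec, 31 days; 70 left).
−31 → Nov 30, 1750 (end of Nov, 30 days; 39 left).
−30 → Oct 31, 1750 (end of Oct, 31 days; 9 left).
−9 → Oct 22, 1750.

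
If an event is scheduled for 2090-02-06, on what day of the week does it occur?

January 1, 2090 is a Sunday.
Jan 1, 2090 → Feb 1, 2090: 31 days (January has 31).
Feb 1, 2090 → Feb 6, 2090: 5 days.
Total: 36 days.
36 mod 7 = 1, so Sunday + 1 = Monday.

Monday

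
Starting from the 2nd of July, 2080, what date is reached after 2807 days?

March 9, 2088

+365 (one year) → Jul 2, 2081 (2442 left).
+365 (one year) → Jul 2, 2082 (2077 left).
+365 (one year) → Jul 2, 2083 (1712 left).
+366 (one year; includes Feb 29, 2084) → Jul 2, 2084 (1346 left).
+365 (one year) → Jul 2, 2085 (981 left).
+365 (one year) → Jul 2, 2086 (616 left).
+365 (one year) → Jul 2, 2087 (251 left).
Jul has 31 days: +30 → Aug 1, 2087 (221 left).
Aug has 31 days: +31 → Sep 1, 2087 (190 left).
Sep has 30 days: +30 → Oct 1, 2087 (160 left).
Oct has 31 days: +31 → Nov 1, 2087 (129 left).
Nov has 30 days: +30 → Dec 1, 2087 (99 left).
Dec has 31 days: +31 → Jan 1, 2088 (68 left).
Jan has 31 days: +31 → Feb 1, 2088 (37 left).
Feb has 29 days: +29 → Mar 1, 2088 (8 left).
+8 → Mar 9, 2088.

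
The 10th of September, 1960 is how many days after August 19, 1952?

2944

Aug 19, 1952 → Aug 19, 1953: 365 days.
Aug 19, 1953 → Aug 19, 1954: 365 days.
Aug 19, 1954 → Aug 19, 1955: 365 days.
Aug 19, 1955 → Aug 19, 1956: 366 days (Feb 29, 1956 is in that span).
Aug 19, 1956 → Aug 19, 1957: 365 days.
Aug 19, 1957 → Aug 19, 1958: 365 days.
Aug 19, 1958 → Aug 19, 1959: 365 days.
Aug 19, 1959 → Sep 19, 1959: 31 days (August has 31).
Sep 19, 1959 → Oct 19, 1959: 30 days (September has 30).
Oct 19, 1959 → Nov 19, 1959: 31 days (October has 31).
Nov 19, 1959 → Dec 19, 1959: 30 days (November has 30).
Dec 19, 1959 → Jan 19, 1960: 31 days (December has 31).
Jan 19, 1960 → Feb 19, 1960: 31 days (January has 31).
Feb 19, 1960 → Mar 19, 1960: 29 days (February has 29).
Mar 19, 1960 → Apr 19, 1960: 31 days (March has 31).
Apr 19, 1960 → May 19, 1960: 30 days (April has 30).
May 19, 1960 → Jun 19, 1960: 31 days (May has 31).
Jun 19, 1960 → Jul 19, 1960: 30 days (June has 30).
Jul 19, 1960 → Aug 19, 1960: 31 days (July has 31).
Aug 19, 1960 → Sep 10, 1960: 22 days.
Total: 2944 days.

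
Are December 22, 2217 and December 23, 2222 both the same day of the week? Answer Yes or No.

Yes

From Dec 22, 2217 to Dec 23, 2222 is 1827 days.
1827 mod 7 = 0, so they are the same weekday.
(Dec 22, 2217 is a Monday; Dec 23, 2222 is a Monday.)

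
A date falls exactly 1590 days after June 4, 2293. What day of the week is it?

Monday

Jun 4, 2293 is a Sunday.
1590 mod 7 = 1, so 1590 days after a Sunday is Sunday + 1 = Monday.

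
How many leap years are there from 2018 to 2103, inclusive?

20

Multiples of 4 in [2018,2103]: 21.
Of those, multiples of 100: 1 (not leap unless ÷400).
Multiples of 400: 0.
Leap years = 21 − 1 + 0 = 20.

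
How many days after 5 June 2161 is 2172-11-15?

Jun 5, 2161 → Jun 5, 2162: 365 days.
Jun 5, 2162 → Jun 5, 2163: 365 days.
Jun 5, 2163 → Jun 5, 2164: 366 days (Feb 29, 2164 is in that span).
Jun 5, 2164 → Jun 5, 2165: 365 days.
Jun 5, 2165 → Jun 5, 2166: 365 days.
Jun 5, 2166 → Jun 5, 2167: 365 days.
Jun 5, 2167 → Jun 5, 2168: 366 days (Feb 29, 2168 is in that span).
Jun 5, 2168 → Jun 5, 2169: 365 days.
Jun 5, 2169 → Jun 5, 2170: 365 days.
Jun 5, 2170 → Jun 5, 2171: 365 days.
Jun 5, 2171 → Jun 5, 2172: 366 days (Feb 29, 2172 is in that span).
Jun 5, 2172 → Jul 5, 2172: 30 days (June has 30).
Jul 5, 2172 → Aug 5, 2172: 31 days (July has 31).
Aug 5, 2172 → Sep 5, 2172: 31 days (August has 31).
Sep 5, 2172 → Oct 5, 2172: 30 days (September has 30).
Oct 5, 2172 → Nov 5, 2172: 31 days (October has 31).
Nov 5, 2172 → Nov 15, 2172: 10 days.
Total: 4181 days.

4181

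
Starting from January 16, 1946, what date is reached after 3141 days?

August 23, 1954

+365 (one year) → Jan 16, 1947 (2776 left).
+365 (one year) → Jan 16, 1948 (2411 left).
+366 (one year; includes Feb 29, 1948) → Jan 16, 1949 (2045 left).
+365 (one year) → Jan 16, 1950 (1680 left).
+365 (one year) → Jan 16, 1951 (1315 left).
+365 (one year) → Jan 16, 1952 (950 left).
+366 (one year; includes Feb 29, 1952) → Jan 16, 1953 (584 left).
+365 (one year) → Jan 16, 1954 (219 left).
Jan has 31 days: +16 → Feb 1, 1954 (203 left).
Feb has 28 days: +28 → Mar 1, 1954 (175 left).
Mar has 31 days: +31 → Apr 1, 1954 (144 left).
Apr has 30 days: +30 → May 1, 1954 (114 left).
May has 31 days: +31 → Jun 1, 1954 (83 left).
Jun has 30 days: +30 → Jul 1, 1954 (53 left).
Jul has 31 days: +31 → Aug 1, 1954 (22 left).
+22 → Aug 23, 1954.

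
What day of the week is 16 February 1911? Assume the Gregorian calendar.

Doomsday rule: the anchor day for the 1900s is Wednesday. For year 11: 11÷12 = 0 r 11, and 11÷4 = 2, so 0+11+2 = 13.
Wednesday + 13 ≡ Tuesday — that's 1911's doomsday.
In February the doomsday date is Feb 28 (1911 is not a leap year).
Feb 16 is 12 days before Feb 28; 12 mod 7 = 5, so Tuesday − 5 = Thursday.

Thursday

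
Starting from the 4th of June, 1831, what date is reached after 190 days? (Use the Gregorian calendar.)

December 11, 1831

Jun has 30 days: +27 → Jul 1, 1831 (163 left).
Jul has 31 days: +31 → Aug 1, 1831 (132 left).
Aug has 31 days: +31 → Sep 1, 1831 (101 left).
Sep has 30 days: +30 → Oct 1, 1831 (71 left).
Oct has 31 days: +31 → Nov 1, 1831 (40 left).
Nov has 30 days: +30 → Dec 1, 1831 (10 left).
+10 → Dec 11, 1831.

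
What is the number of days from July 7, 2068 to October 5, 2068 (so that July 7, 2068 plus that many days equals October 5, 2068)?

Jul 7, 2068 → Aug 7, 2068: 31 days (July has 31).
Aug 7, 2068 → Sep 7, 2068: 31 days (August has 31).
Sep 7, 2068 → Oct 5, 2068: 28 days.
Total: 90 days.

90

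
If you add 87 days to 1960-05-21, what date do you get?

May has 31 days: +11 → Jun 1, 1960 (76 left).
Jun has 30 days: +30 → Jul 1, 1960 (46 left).
Jul has 31 days: +31 → Aug 1, 1960 (15 left).
+15 → Aug 16, 1960.

August 16, 1960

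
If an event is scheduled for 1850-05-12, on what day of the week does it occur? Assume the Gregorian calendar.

Doomsday rule: the anchor day for the 1800s is Friday. For year 50: 50÷12 = 4 r 2, and 2÷4 = 0, so 4+2+0 = 6.
Friday + 6 ≡ Thursday — that's 1850's doomsday.
In May the doomsday date is May 9.
May 12 is 3 days after May 9; 3 mod 7 = 3, so Thursday + 3 = Sunday.

Sunday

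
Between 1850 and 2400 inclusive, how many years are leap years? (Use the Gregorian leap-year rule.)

134

Multiples of 4 in [1850,2400]: 138.
Of those, multiples of 100: 6 (not leap unless ÷400).
Multiples of 400: 2.
Leap years = 138 − 6 + 2 = 134.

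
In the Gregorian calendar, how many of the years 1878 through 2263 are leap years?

93

Multiples of 4 in [1878,2263]: 96.
Of those, multiples of 100: 4 (not leap unless ÷400).
Multiples of 400: 1.
Leap years = 96 − 4 + 1 = 93.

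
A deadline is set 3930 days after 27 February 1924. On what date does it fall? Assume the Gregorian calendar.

December 1, 1934

+366 (one year; includes Feb 29, 1924) → Feb 27, 1925 (3564 left).
+365 (one year) → Feb 27, 1926 (3199 left).
+365 (one year) → Feb 27, 1927 (2834 left).
+365 (one year) → Feb 27, 1928 (2469 left).
+366 (one year; includes Feb 29, 1928) → Feb 27, 1929 (2103 left).
+365 (one year) → Feb 27, 1930 (1738 left).
+365 (one year) → Feb 27, 1931 (1373 left).
+365 (one year) → Feb 27, 1932 (1008 left).
+366 (one year; includes Feb 29, 1932) → Feb 27, 1933 (642 left).
+365 (one year) → Feb 27, 1934 (277 left).
Feb has 28 days: +2 → Mar 1, 1934 (275 left).
Mar has 31 days: +31 → Apr 1, 1934 (244 left).
Apr has 30 days: +30 → May 1, 1934 (214 left).
May has 31 days: +31 → Jun 1, 1934 (183 left).
Jun has 30 days: +30 → Jul 1, 1934 (153 left).
Jul has 31 days: +31 → Aug 1, 1934 (122 left).
Aug has 31 days: +31 → Sep 1, 1934 (91 left).
Sep has 30 days: +30 → Oct 1, 1934 (61 left).
Oct has 31 days: +31 → Nov 1, 1934 (30 left).
Nov has 30 days: +30 → Dec 1, 1934 (0 left).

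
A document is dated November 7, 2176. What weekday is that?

Thursday

January 1, 2176 is a Monday.
Jan 1, 2176 → Feb 1, 2176: 31 days (January has 31).
Feb 1, 2176 → Mar 1, 2176: 29 days (February has 29).
Mar 1, 2176 → Apr 1, 2176: 31 days (March has 31).
Apr 1, 2176 → May 1, 2176: 30 days (April has 30).
May 1, 2176 → Jun 1, 2176: 31 days (May has 31).
Jun 1, 2176 → Jul 1, 2176: 30 days (June has 30).
Jul 1, 2176 → Aug 1, 2176: 31 days (July has 31).
Aug 1, 2176 → Sep 1, 2176: 31 days (August has 31).
Sep 1, 2176 → Oct 1, 2176: 30 days (September has 30).
Oct 1, 2176 → Nov 1, 2176: 31 days (October has 31).
Nov 1, 2176 → Nov 7, 2176: 6 days.
Total: 311 days.
311 mod 7 = 3, so Monday + 3 = Thursday.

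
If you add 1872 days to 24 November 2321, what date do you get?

January 9, 2327

+365 (one year) → Nov 24, 2322 (1507 left).
+365 (one year) → Nov 24, 2323 (1142 left).
+366 (one year; includes Feb 29, 2324) → Nov 24, 2324 (776 left).
+365 (one year) → Nov 24, 2325 (411 left).
+365 (one year) → Nov 24, 2326 (46 left).
Nov has 30 days: +7 → Dec 1, 2326 (39 left).
Dec has 31 days: +31 → Jan 1, 2327 (8 left).
+8 → Jan 9, 2327.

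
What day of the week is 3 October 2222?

January 1, 2222 is a Tuesday.
Jan 1, 2222 → Feb 1, 2222: 31 days (January has 31).
Feb 1, 2222 → Mar 1, 2222: 28 days (February has 28).
Mar 1, 2222 → Apr 1, 2222: 31 days (March has 31).
Apr 1, 2222 → May 1, 2222: 30 days (April has 30).
May 1, 2222 → Jun 1, 2222: 31 days (May has 31).
Jun 1, 2222 → Jul 1, 2222: 30 days (June has 30).
Jul 1, 2222 → Aug 1, 2222: 31 days (July has 31).
Aug 1, 2222 → Sep 1, 2222: 31 days (August has 31).
Sep 1, 2222 → Oct 1, 2222: 30 days (September has 30).
Oct 1, 2222 → Oct 3, 2222: 2 days.
Total: 275 days.
275 mod 7 = 2, so Tuesday + 2 = Thursday.

Thursday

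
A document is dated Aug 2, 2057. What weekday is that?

Doomsday rule: the anchor day for the 2000s is Tuesday. For year 57: 57÷12 = 4 r 9, and 9÷4 = 2, so 4+9+2 = 15.
Tuesday + 15 ≡ Wednesday — that's 2057's doomsday.
In August the doomsday date is Aug 8.
Aug 2 is 6 days before Aug 8; 6 mod 7 = 6, so Wednesday − 6 = Thursday.

Thursday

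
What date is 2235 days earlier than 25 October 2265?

September 12, 2259

−365 (one year) → Oct 25, 2264 (1870 left).
−366 (one year; includes Feb 29, 2264) → Oct 25, 2263 (1504 left).
−365 (one year) → Oct 25, 2262 (1139 left).
−365 (one year) → Oct 25, 2261 (774 left).
−365 (one year) → Oct 25, 2260 (409 left).
−366 (one year; includes Feb 29, 2260) → Oct 25, 2259 (43 left).
−25 → Sep 30, 2259 (end of Sep, 30 days; 18 left).
−18 → Sep 12, 2259.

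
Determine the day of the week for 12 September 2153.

Doomsday rule: the anchor day for the 2100s is Sunday. For year 53: 53÷12 = 4 r 5, and 5÷4 = 1, so 4+5+1 = 10.
Sunday + 10 ≡ Wednesday — that's 2153's doomsday.
In September the doomsday date is Sep 5.
Sep 12 is 7 days after Sep 5; 7 mod 7 = 0, so Wednesday + 0 = Wednesday.

Wednesday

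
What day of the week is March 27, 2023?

Doomsday rule: the anchor day for the 2000s is Tuesday. For year 23: 23÷12 = 1 r 11, and 11÷4 = 2, so 1+11+2 = 14.
Tuesday + 14 ≡ Tuesday — that's 2023's doomsday.
In March the doomsday date is Mar 14.
Mar 27 is 13 days after Mar 14; 13 mod 7 = 6, so Tuesday + 6 = Monday.

Monday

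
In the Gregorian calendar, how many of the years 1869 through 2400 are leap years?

Multiples of 4 in [1869,2400]: 133.
Of those, multiples of 100: 6 (not leap unless ÷400).
Multiples of 400: 2.
Leap years = 133 − 6 + 2 = 129.

129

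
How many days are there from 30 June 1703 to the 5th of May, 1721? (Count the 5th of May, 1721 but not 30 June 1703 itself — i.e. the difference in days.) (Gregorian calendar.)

6519

Jun 30, 1703 → Jun 30, 1704: 366 days (Feb 29, 1704 is in that span).
Jun 30, 1704 → Jun 30, 1705: 365 days.
Jun 30, 1705 → Jun 30, 1706: 365 days.
Jun 30, 1706 → Jun 30, 1707: 365 days.
Jun 30, 1707 → Jun 30, 1708: 366 days (Feb 29, 1708 is in that span).
Jun 30, 1708 → Jun 30, 1709: 365 days.
Jun 30, 1709 → Jun 30, 1710: 365 days.
Jun 30, 1710 → Jun 30, 1711: 365 days.
Jun 30, 1711 → Jun 30, 1712: 366 days (Feb 29, 1712 is in that span).
Jun 30, 1712 → Jun 30, 1713: 365 days.
Jun 30, 1713 → Jun 30, 1714: 365 days.
Jun 30, 1714 → Jun 30, 1715: 365 days.
Jun 30, 1715 → Jun 30, 1716: 366 days (Feb 29, 1716 is in that span).
Jun 30, 1716 → Jun 30, 1717: 365 days.
Jun 30, 1717 → Jun 30, 1718: 365 days.
Jun 30, 1718 → Jun 30, 1719: 365 days.
Jun 30, 1719 → Jun 30, 1720: 366 days (Feb 29, 1720 is in that span).
Jun 30, 1720 → Jul 30, 1720: 30 days (June has 30).
Jul 30, 1720 → Aug 30, 1720: 31 days (July has 31).
Aug 30, 1720 → Sep 30, 1720: 31 days (August has 31).
Sep 30, 1720 → Oct 30, 1720: 30 days (September has 30).
Oct 30, 1720 → Nov 30, 1720: 31 days (October has 31).
Nov 30, 1720 → Dec 30, 1720: 30 days (November has 30).
Dec 30, 1720 → Jan 30, 1721: 31 days (December has 31).
Jan 30, 1721 → Feb 28, 1721: 29 days (January has 31).
Feb 28, 1721 → Mar 28, 1721: 28 days (February has 28).
Mar 28, 1721 → Apr 28, 1721: 31 days (March has 31).
Apr 28, 1721 → May 5, 1721: 7 days.
Total: 6519 days.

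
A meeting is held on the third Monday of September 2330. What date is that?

September 1, 2330 is a Monday.
The first Monday is therefore September 1 (same day).
The third Monday is 1 + 2×7 = September 15.

September 15, 2330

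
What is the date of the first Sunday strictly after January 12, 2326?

January 17, 2326

Jan 12, 2326 is a Tuesday.
From Tuesday to the next Sunday is 5 days.
Jan 12, 2326 + 5 = Jan 17, 2326.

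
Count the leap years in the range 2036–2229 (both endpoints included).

47

Multiples of 4 in [2036,2229]: 49.
Of those, multiples of 100: 2 (not leap unless ÷400).
Multiples of 400: 0.
Leap years = 49 − 2 + 0 = 47.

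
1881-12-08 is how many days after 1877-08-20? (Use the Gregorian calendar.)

1571

Aug 20, 1877 → Aug 20, 1878: 365 days.
Aug 20, 1878 → Aug 20, 1879: 365 days.
Aug 20, 1879 → Aug 20, 1880: 366 days (Feb 29, 1880 is in that span).
Aug 20, 1880 → Aug 20, 1881: 365 days.
Aug 20, 1881 → Sep 20, 1881: 31 days (August has 31).
Sep 20, 1881 → Oct 20, 1881: 30 days (September has 30).
Oct 20, 1881 → Nov 20, 1881: 31 days (October has 31).
Nov 20, 1881 → Dec 8, 1881: 18 days.
Total: 1571 days.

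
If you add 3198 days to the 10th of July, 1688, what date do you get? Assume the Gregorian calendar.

+365 (one year) → Jul 10, 1689 (2833 left).
+365 (one year) → Jul 10, 1690 (2468 left).
+365 (one year) → Jul 10, 1691 (2103 left).
+366 (one year; includes Feb 29, 1692) → Jul 10, 1692 (1737 left).
+365 (one year) → Jul 10, 1693 (1372 left).
+365 (one year) → Jul 10, 1694 (1007 left).
+365 (one year) → Jul 10, 1695 (642 left).
+366 (one year; includes Feb 29, 1696) → Jul 10, 1696 (276 left).
Jul has 31 days: +22 → Aug 1, 1696 (254 left).
Aug has 31 days: +31 → Sep 1, 1696 (223 left).
Sep has 30 days: +30 → Oct 1, 1696 (193 left).
Oct has 31 days: +31 → Nov 1, 1696 (162 left).
Nov has 30 days: +30 → Dec 1, 1696 (132 left).
Dec has 31 days: +31 → Jan 1, 1697 (101 left).
Jan has 31 days: +31 → Feb 1, 1697 (70 left).
Feb has 28 days: +28 → Mar 1, 1697 (42 left).
Mar has 31 days: +31 → Apr 1, 1697 (11 left).
+11 → Apr 12, 1697.

April 12, 1697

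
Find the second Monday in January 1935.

January 14, 1935

January 1, 1935 is a Tuesday.
The first Monday is therefore January 7 (6 days later).
The second Monday is 7 + 1×7 = January 14.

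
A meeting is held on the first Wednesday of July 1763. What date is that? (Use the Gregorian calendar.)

July 1, 1763 is a Friday.
The first Wednesday is therefore July 6 (5 days later).

July 6, 1763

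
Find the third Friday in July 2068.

July 1, 2068 is a Sunday.
The first Friday is therefore July 6 (5 days later).
The third Friday is 6 + 2×7 = July 20.

July 20, 2068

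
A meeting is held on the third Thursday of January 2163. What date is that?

January 20, 2163

January 1, 2163 is a Saturday.
The first Thursday is therefore January 6 (5 days later).
The third Thursday is 6 + 2×7 = January 20.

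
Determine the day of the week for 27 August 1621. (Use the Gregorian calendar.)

Friday

Doomsday rule: the anchor day for the 1600s is Tuesday. For year 21: 21÷12 = 1 r 9, and 9÷4 = 2, so 1+9+2 = 12.
Tuesday + 12 ≡ Sunday — that's 1621's doomsday.
In August the doomsday date is Aug 8.
Aug 27 is 19 days after Aug 8; 19 mod 7 = 5, so Sunday + 5 = Friday.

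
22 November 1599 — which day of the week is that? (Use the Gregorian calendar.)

Monday

Doomsday rule: the anchor day for the 1500s is Wednesday. For year 99: 99÷12 = 8 r 3, and 3÷4 = 0, so 8+3+0 = 11.
Wednesday + 11 ≡ Sunday — that's 1599's doomsday.
In November the doomsday date is Nov 7.
Nov 22 is 15 days after Nov 7; 15 mod 7 = 1, so Sunday + 1 = Monday.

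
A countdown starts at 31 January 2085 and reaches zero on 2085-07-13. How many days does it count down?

Jan 31, 2085 → Feb 28, 2085: 28 days (January has 31).
Feb 28, 2085 → Mar 28, 2085: 28 days (February has 28).
Mar 28, 2085 → Apr 28, 2085: 31 days (March has 31).
Apr 28, 2085 → May 28, 2085: 30 days (April has 30).
May 28, 2085 → Jun 28, 2085: 31 days (May has 31).
Jun 28, 2085 → Jul 13, 2085: 15 days.
Total: 163 days.

163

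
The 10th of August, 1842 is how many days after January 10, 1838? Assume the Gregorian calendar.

1673

Jan 10, 1838 → Jan 10, 1839: 365 days.
Jan 10, 1839 → Jan 10, 1840: 365 days.
Jan 10, 1840 → Jan 10, 1841: 366 days (Feb 29, 1840 is in that span).
Jan 10, 1841 → Jan 10, 1842: 365 days.
Jan 10, 1842 → Feb 10, 1842: 31 days (January has 31).
Feb 10, 1842 → Mar 10, 1842: 28 days (February has 28).
Mar 10, 1842 → Apr 10, 1842: 31 days (March has 31).
Apr 10, 1842 → May 10, 1842: 30 days (April has 30).
May 10, 1842 → Jun 10, 1842: 31 days (May has 31).
Jun 10, 1842 → Jul 10, 1842: 30 days (June has 30).
Jul 10, 1842 → Aug 10, 1842: 31 days.
Total: 1673 days.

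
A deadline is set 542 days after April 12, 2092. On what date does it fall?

+365 (one year) → Apr 12, 2093 (177 left).
Apr has 30 days: +19 → May 1, 2093 (158 left).
May has 31 days: +31 → Jun 1, 2093 (127 left).
Jun has 30 days: +30 → Jul 1, 2093 (97 left).
Jul has 31 days: +31 → Aug 1, 2093 (66 left).
Aug has 31 days: +31 → Sep 1, 2093 (35 left).
Sep has 30 days: +30 → Oct 1, 2093 (5 left).
+5 → Oct 6, 2093.

October 6, 2093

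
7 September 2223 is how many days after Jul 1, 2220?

Jul 1, 2220 → Jul 1, 2221: 365 days.
Jul 1, 2221 → Jul 1, 2222: 365 days.
Jul 1, 2222 → Jul 1, 2223: 365 days.
Jul 1, 2223 → Aug 1, 2223: 31 days (July has 31).
Aug 1, 2223 → Sep 1, 2223: 31 days (August has 31).
Sep 1, 2223 → Sep 7, 2223: 6 days.
Total: 1163 days.

1163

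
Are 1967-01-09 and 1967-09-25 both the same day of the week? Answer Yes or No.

From Jan 9, 1967 to Sep 25, 1967 is 259 days.
259 mod 7 = 0, so they are the same weekday.
(Jan 9, 1967 is a Monday; Sep 25, 1967 is a Monday.)

Yes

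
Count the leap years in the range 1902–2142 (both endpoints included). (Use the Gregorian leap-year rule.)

59

Multiples of 4 in [1902,2142]: 60.
Of those, multiples of 100: 2 (not leap unless ÷400).
Multiples of 400: 1.
Leap years = 60 − 2 + 1 = 59.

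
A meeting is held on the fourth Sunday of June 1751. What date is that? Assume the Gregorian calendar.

June 27, 1751

June 1, 1751 is a Tuesday.
The first Sunday is therefore June 6 (5 days later).
The fourth Sunday is 6 + 3×7 = June 27.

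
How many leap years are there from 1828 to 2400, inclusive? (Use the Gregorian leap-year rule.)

Multiples of 4 in [1828,2400]: 144.
Of those, multiples of 100: 6 (not leap unless ÷400).
Multiples of 400: 2.
Leap years = 144 − 6 + 2 = 140.

140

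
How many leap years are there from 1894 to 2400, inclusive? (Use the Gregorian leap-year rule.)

123

Multiples of 4 in [1894,2400]: 127.
Of those, multiples of 100: 6 (not leap unless ÷400).
Multiples of 400: 2.
Leap years = 127 − 6 + 2 = 123.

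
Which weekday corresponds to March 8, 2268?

Sunday

Doomsday rule: the anchor day for the 2200s is Friday. For year 68: 68÷12 = 5 r 8, and 8÷4 = 2, so 5+8+2 = 15.
Friday + 15 ≡ Saturday — that's 2268's doomsday.
In March the doomsday date is Mar 14.
Mar 8 is 6 days before Mar 14; 6 mod 7 = 6, so Saturday − 6 = Sunday.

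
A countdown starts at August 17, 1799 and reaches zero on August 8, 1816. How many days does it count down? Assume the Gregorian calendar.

6200

Aug 17, 1799 → Aug 17, 1800: 365 days.
Aug 17, 1800 → Aug 17, 1801: 365 days.
Aug 17, 1801 → Aug 17, 1802: 365 days.
Aug 17, 1802 → Aug 17, 1803: 365 days.
Aug 17, 1803 → Aug 17, 1804: 366 days (Feb 29, 1804 is in that span).
Aug 17, 1804 → Aug 17, 1805: 365 days.
Aug 17, 1805 → Aug 17, 1806: 365 days.
Aug 17, 1806 → Aug 17, 1807: 365 days.
Aug 17, 1807 → Aug 17, 1808: 366 days (Feb 29, 1808 is in that span).
Aug 17, 1808 → Aug 17, 1809: 365 days.
Aug 17, 1809 → Aug 17, 1810: 365 days.
Aug 17, 1810 → Aug 17, 1811: 365 days.
Aug 17, 1811 → Aug 17, 1812: 366 days (Feb 29, 1812 is in that span).
Aug 17, 1812 → Aug 17, 1813: 365 days.
Aug 17, 1813 → Aug 17, 1814: 365 days.
Aug 17, 1814 → Aug 17, 1815: 365 days.
Aug 17, 1815 → Sep 17, 1815: 31 days (August has 31).
Sep 17, 1815 → Oct 17, 1815: 30 days (September has 30).
Oct 17, 1815 → Nov 17, 1815: 31 days (October has 31).
Nov 17, 1815 → Dec 17, 1815: 30 days (November has 30).
Dec 17, 1815 → Jan 17, 1816: 31 days (December has 31).
Jan 17, 1816 → Feb 17, 1816: 31 days (January has 31).
Feb 17, 1816 → Mar 17, 1816: 29 days (February has 29).
Mar 17, 1816 → Apr 17, 1816: 31 days (March has 31).
Apr 17, 1816 → May 17, 1816: 30 days (April has 30).
May 17, 1816 → Jun 17, 1816: 31 days (May has 31).
Jun 17, 1816 → Jul 17, 1816: 30 days (June has 30).
Jul 17, 1816 → Aug 8, 1816: 22 days.
Total: 6200 days.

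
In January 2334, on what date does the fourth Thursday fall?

January 1, 2334 is a Monday.
The first Thursday is therefore January 4 (3 days later).
The fourth Thursday is 4 + 3×7 = January 25.

January 25, 2334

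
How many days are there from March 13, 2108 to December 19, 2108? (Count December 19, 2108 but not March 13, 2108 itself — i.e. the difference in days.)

281

Mar 13, 2108 → Apr 13, 2108: 31 days (March has 31).
Apr 13, 2108 → May 13, 2108: 30 days (April has 30).
May 13, 2108 → Jun 13, 2108: 31 days (May has 31).
Jun 13, 2108 → Jul 13, 2108: 30 days (June has 30).
Jul 13, 2108 → Aug 13, 2108: 31 days (July has 31).
Aug 13, 2108 → Sep 13, 2108: 31 days (August has 31).
Sep 13, 2108 → Oct 13, 2108: 30 days (September has 30).
Oct 13, 2108 → Nov 13, 2108: 31 days (October has 31).
Nov 13, 2108 → Dec 13, 2108: 30 days (November has 30).
Dec 13, 2108 → Dec 19, 2108: 6 days.
Total: 281 days.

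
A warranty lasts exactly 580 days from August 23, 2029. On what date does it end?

March 26, 2031

+365 (one year) → Aug 23, 2030 (215 left).
Aug has 31 days: +9 → Sep 1, 2030 (206 left).
Sep has 30 days: +30 → Oct 1, 2030 (176 left).
Oct has 31 days: +31 → Nov 1, 2030 (145 left).
Nov has 30 days: +30 → Dec 1, 2030 (115 left).
Dec has 31 days: +31 → Jan 1, 2031 (84 left).
Jan has 31 days: +31 → Feb 1, 2031 (53 left).
Feb has 28 days: +28 → Mar 1, 2031 (25 left).
+25 → Mar 26, 2031.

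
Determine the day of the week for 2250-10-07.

Monday

Doomsday rule: the anchor day for the 2200s is Friday. For year 50: 50÷12 = 4 r 2, and 2÷4 = 0, so 4+2+0 = 6.
Friday + 6 ≡ Thursday — that's 2250's doomsday.
In October the doomsday date is Oct 10.
Oct 7 is 3 days before Oct 10; 3 mod 7 = 3, so Thursday − 3 = Monday.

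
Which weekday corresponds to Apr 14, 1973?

Doomsday rule: the anchor day for the 1900s is Wednesday. For year 73: 73÷12 = 6 r 1, and 1÷4 = 0, so 6+1+0 = 7.
Wednesday + 7 ≡ Wednesday — that's 1973's doomsday.
In April the doomsday date is Apr 4.
Apr 14 is 10 days after Apr 4; 10 mod 7 = 3, so Wednesday + 3 = Saturday.

Saturday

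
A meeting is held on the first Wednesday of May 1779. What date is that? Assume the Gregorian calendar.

May 1, 1779 is a Saturday.
The first Wednesday is therefore May 5 (4 days later).

May 5, 1779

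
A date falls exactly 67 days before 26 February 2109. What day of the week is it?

First find the weekday of Feb 26, 2109. Doomsday rule: the anchor day for the 2100s is Sunday. For year 09: 9÷12 = 0 r 9, and 9÷4 = 2, so 0+9+2 = 11.
Sunday + 11 ≡ Thursday — that's 2109's doomsday.
In February the doomsday date is Feb 28 (2109 is not a leap year).
Feb 26 is 2 days before Feb 28; 2 mod 7 = 2, so Thursday − 2 = Tuesday.
67 mod 7 = 4, so 67 days before a Tuesday is Tuesday − 4 = Friday.

Friday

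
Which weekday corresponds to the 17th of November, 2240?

Tuesday

Doomsday rule: the anchor day for the 2200s is Friday. For year 40: 40÷12 = 3 r 4, and 4÷4 = 1, so 3+4+1 = 8.
Friday + 8 ≡ Saturday — that's 2240's doomsday.
In November the doomsday date is Nov 7.
Nov 17 is 10 days after Nov 7; 10 mod 7 = 3, so Saturday + 3 = Tuesday.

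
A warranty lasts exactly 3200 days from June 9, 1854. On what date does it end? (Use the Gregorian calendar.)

+365 (one year) → Jun 9, 1855 (2835 left).
+366 (one year; includes Feb 29, 1856) → Jun 9, 1856 (2469 left).
+365 (one year) → Jun 9, 1857 (2104 left).
+365 (one year) → Jun 9, 1858 (1739 left).
+365 (one year) → Jun 9, 1859 (1374 left).
+366 (one year; includes Feb 29, 1860) → Jun 9, 1860 (1008 left).
+365 (one year) → Jun 9, 1861 (643 left).
+365 (one year) → Jun 9, 1862 (278 left).
Jun has 30 days: +22 → Jul 1, 1862 (256 left).
Jul has 31 days: +31 → Aug 1, 1862 (225 left).
Aug has 31 days: +31 → Sep 1, 1862 (194 left).
Sep has 30 days: +30 → Oct 1, 1862 (164 left).
Oct has 31 days: +31 → Nov 1, 1862 (133 left).
Nov has 30 days: +30 → Dec 1, 1862 (103 left).
Dec has 31 days: +31 → Jan 1, 1863 (72 left).
Jan has 31 days: +31 → Feb 1, 1863 (41 left).
Feb has 28 days: +28 → Mar 1, 1863 (13 left).
+13 → Mar 14, 1863.

March 14, 1863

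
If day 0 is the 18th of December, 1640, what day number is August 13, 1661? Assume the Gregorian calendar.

Dec 18, 1640 → Dec 18, 1641: 365 days.
Dec 18, 1641 → Dec 18, 1642: 365 days.
Dec 18, 1642 → Dec 18, 1643: 365 days.
Dec 18, 1643 → Dec 18, 1644: 366 days (Feb 29, 1644 is in that span).
Dec 18, 1644 → Dec 18, 1645: 365 days.
Dec 18, 1645 → Dec 18, 1646: 365 days.
Dec 18, 1646 → Dec 18, 1647: 365 days.
Dec 18, 1647 → Dec 18, 1648: 366 days (Feb 29, 1648 is in that span).
Dec 18, 1648 → Dec 18, 1649: 365 days.
Dec 18, 1649 → Dec 18, 1650: 365 days.
Dec 18, 1650 → Dec 18, 1651: 365 days.
Dec 18, 1651 → Dec 18, 1652: 366 days (Feb 29, 1652 is in that span).
Dec 18, 1652 → Dec 18, 1653: 365 days.
Dec 18, 1653 → Dec 18, 1654: 365 days.
Dec 18, 1654 → Dec 18, 1655: 365 days.
Dec 18, 1655 → Dec 18, 1656: 366 days (Feb 29, 1656 is in that span).
Dec 18, 1656 → Dec 18, 1657: 365 days.
Dec 18, 1657 → Dec 18, 1658: 365 days.
Dec 18, 1658 → Dec 18, 1659: 365 days.
Dec 18, 1659 → Dec 18, 1660: 366 days (Feb 29, 1660 is in that span).
Dec 18, 1660 → Jan 18, 1661: 31 days (December has 31).
Jan 18, 1661 → Feb 18, 1661: 31 days (January has 31).
Feb 18, 1661 → Mar 18, 1661: 28 days (February has 28).
Mar 18, 1661 → Apr 18, 1661: 31 days (March has 31).
Apr 18, 1661 → May 18, 1661: 30 days (April has 30).
May 18, 1661 → Jun 18, 1661: 31 days (May has 31).
Jun 18, 1661 → Jul 18, 1661: 30 days (June has 30).
Jul 18, 1661 → Aug 13, 1661: 26 days.
Total: 7543 days.

7543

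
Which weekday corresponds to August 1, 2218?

Saturday

Doomsday rule: the anchor day for the 2200s is Friday. For year 18: 18÷12 = 1 r 6, and 6÷4 = 1, so 1+6+1 = 8.
Friday + 8 ≡ Saturday — that's 2218's doomsday.
In August the doomsday date is Aug 8.
Aug 1 is 7 days before Aug 8; 7 mod 7 = 0, so Saturday − 0 = Saturday.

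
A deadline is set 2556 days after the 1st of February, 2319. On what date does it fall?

+365 (one year) → Feb 1, 2320 (2191 left).
+366 (one year; includes Feb 29, 2320) → Feb 1, 2321 (1825 left).
+365 (one year) → Feb 1, 2322 (1460 left).
+365 (one year) → Feb 1, 2323 (1095 left).
+365 (one year) → Feb 1, 2324 (730 left).
+366 (one year; includes Feb 29, 2324) → Feb 1, 2325 (364 left).
Feb has 28 days: +28 → Mar 1, 2325 (336 left).
Mar has 31 days: +31 → Apr 1, 2325 (305 left).
Apr has 30 days: +30 → May 1, 2325 (275 left).
May has 31 days: +31 → Jun 1, 2325 (244 left).
Jun has 30 days: +30 → Jul 1, 2325 (214 left).
Jul has 31 days: +31 → Aug 1, 2325 (183 left).
Aug has 31 days: +31 → Sep 1, 2325 (152 left).
Sep has 30 days: +30 → Oct 1, 2325 (122 left).
Oct has 31 days: +31 → Nov 1, 2325 (91 left).
Nov has 30 days: +30 → Dec 1, 2325 (61 left).
Dec has 31 days: +31 → Jan 1, 2326 (30 left).
+30 → Jan 31, 2326.

January 31, 2326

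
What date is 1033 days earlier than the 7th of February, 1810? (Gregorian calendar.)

April 11, 1807

−365 (one year) → Feb 7, 1809 (668 left).
−366 (one year; includes Feb 29, 1808) → Feb 7, 1808 (302 left).
−7 → Jan 31, 1808 (end of Jan, 31 days; 295 left).
−31 → Dec 31, 1807 (end of Dec, 31 days; 264 left).
−31 → Nov 30, 1807 (end of Nov, 30 days; 233 left).
−30 → Oct 31, 1807 (end of Oct, 31 days; 203 left).
−31 → Sep 30, 1807 (end of Sep, 30 days; 172 left).
−30 → Aug 31, 1807 (end of Aug, 31 days; 142 left).
−31 → Jul 31, 1807 (end of Jul, 31 days; 111 left).
−31 → Jun 30, 1807 (end of Jun, 30 days; 80 left).
−30 → May 31, 1807 (end of May, 31 days; 50 left).
−31 → Apr 30, 1807 (end of Apr, 30 days; 19 left).
−19 → Apr 11, 1807.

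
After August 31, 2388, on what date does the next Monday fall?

Aug 31, 2388 is a Wednesday.
From Wednesday to the next Monday is 5 days.
Aug 31, 2388 + 5 = Sep 5, 2388.

September 5, 2388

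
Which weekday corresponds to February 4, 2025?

Tuesday

January 1, 2025 is a Wednesday.
Jan 1, 2025 → Feb 1, 2025: 31 days (January has 31).
Feb 1, 2025 → Feb 4, 2025: 3 days.
Total: 34 days.
34 mod 7 = 6, so Wednesday + 6 = Tuesday.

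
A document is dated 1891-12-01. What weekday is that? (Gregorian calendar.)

Tuesday

Doomsday rule: the anchor day for the 1800s is Friday. For year 91: 91÷12 = 7 r 7, and 7÷4 = 1, so 7+7+1 = 15.
Friday + 15 ≡ Saturday — that's 1891's doomsday.
In December the doomsday date is Dec 12.
Dec 1 is 11 days before Dec 12; 11 mod 7 = 4, so Saturday − 4 = Tuesday.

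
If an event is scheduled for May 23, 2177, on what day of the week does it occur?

January 1, 2177 is a Wednesday.
Jan 1, 2177 → Feb 1, 2177: 31 days (January has 31).
Feb 1, 2177 → Mar 1, 2177: 28 days (February has 28).
Mar 1, 2177 → Apr 1, 2177: 31 days (March has 31).
Apr 1, 2177 → May 1, 2177: 30 days (April has 30).
May 1, 2177 → May 23, 2177: 22 days.
Total: 142 days.
142 mod 7 = 2, so Wednesday + 2 = Friday.

Friday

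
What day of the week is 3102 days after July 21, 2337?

Thursday

Jul 21, 2337 is a Wednesday.
3102 mod 7 = 1, so 3102 days after a Wednesday is Wednesday + 1 = Thursday.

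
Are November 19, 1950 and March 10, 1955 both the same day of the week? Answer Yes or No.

From Nov 19, 1950 to Mar 10, 1955 is 1572 days.
1572 mod 7 = 4, so they are different weekdays.
(Nov 19, 1950 is a Sunday; Mar 10, 1955 is a Thursday.)

No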